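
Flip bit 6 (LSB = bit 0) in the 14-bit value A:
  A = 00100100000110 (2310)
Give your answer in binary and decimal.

Mask = 1 << 6 = 00000001000000
Bit 6 of A is 0; XOR with the mask flips it to 1.
  00100100000110
^ 00000001000000
----------------
  00100101000110

Answer: 00100101000110 (2374)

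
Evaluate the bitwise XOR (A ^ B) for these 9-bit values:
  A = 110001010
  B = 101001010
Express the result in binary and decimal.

Apply ^ to each column (1 where bits differ):
  110001010
^ 101001010
-----------
  011000000

Answer: 011000000 (192)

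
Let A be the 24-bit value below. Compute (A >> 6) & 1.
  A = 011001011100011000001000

Bit 6 is the 7th from the right.
  011001011100011000001000
                   ^
That bit is 0.

Answer: 0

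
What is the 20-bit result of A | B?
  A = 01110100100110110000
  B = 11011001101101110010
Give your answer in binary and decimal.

Apply | to each column (1 where either bit is 1):
  01110100100110110000
| 11011001101101110010
----------------------
  11111101101111110010

Answer: 11111101101111110010 (1039346)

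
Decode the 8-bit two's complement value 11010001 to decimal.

MSB is 1, so the value is negative. Find the magnitude:
1. Invert bits:  00101110
2. Add 1:        00101111  = 47
3. Apply sign:   -47

Answer: -47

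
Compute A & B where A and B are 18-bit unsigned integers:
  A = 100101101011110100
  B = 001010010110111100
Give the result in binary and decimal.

Apply & to each column (1 only where both bits are 1):
  100101101011110100
& 001010010110111100
--------------------
  000000000010110100

Answer: 000000000010110100 (180)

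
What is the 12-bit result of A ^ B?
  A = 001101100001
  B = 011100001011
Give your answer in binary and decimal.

Apply ^ to each column (1 where bits differ):
  001101100001
^ 011100001011
--------------
  010001101010

Answer: 010001101010 (1130)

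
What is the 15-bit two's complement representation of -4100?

1. Binary of +4100:  001000000000100
2. Invert bits:     110111111111011
3. Add 1:           110111111111100

Answer: 110111111111100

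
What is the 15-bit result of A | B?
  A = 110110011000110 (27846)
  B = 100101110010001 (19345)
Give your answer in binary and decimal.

Apply | to each column (1 where either bit is 1):
  110110011000110
| 100101110010001
-----------------
  110111111010111

Answer: 110111111010111 (28631)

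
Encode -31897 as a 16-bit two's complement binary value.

1. Binary of +31897:  0111110010011001
2. Invert bits:     1000001101100110
3. Add 1:           1000001101100111

Answer: 1000001101100111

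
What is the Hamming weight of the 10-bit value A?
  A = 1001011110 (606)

1001011110
1-bits at positions (from bit 0 = LSB): 1, 2, 3, 4, 6, 9
Count = 6

Answer: 6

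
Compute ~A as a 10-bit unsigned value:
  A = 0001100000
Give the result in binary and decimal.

Flip each bit (0->1, 1->0):
  0001100000
  1110011111

Answer: 1110011111 (927)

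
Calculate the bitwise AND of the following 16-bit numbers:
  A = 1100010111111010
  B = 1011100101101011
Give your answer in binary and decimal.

Apply & to each column (1 only where both bits are 1):
  1100010111111010
& 1011100101101011
------------------
  1000000101101010

Answer: 1000000101101010 (33130)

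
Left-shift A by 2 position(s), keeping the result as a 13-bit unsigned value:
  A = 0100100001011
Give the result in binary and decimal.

Shift left by 2: drop the top 2 bit(s), append 2 zero(s) on the right.
  0100100001011  ->  discard [01], keep [00100001011], append 00
= 0010000101100

Answer: 0010000101100 (1068)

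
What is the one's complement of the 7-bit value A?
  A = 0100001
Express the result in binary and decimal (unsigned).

Flip each bit (0->1, 1->0):
  0100001
  1011110

Answer: 1011110 (94)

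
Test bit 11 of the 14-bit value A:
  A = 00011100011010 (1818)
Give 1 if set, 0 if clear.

Bit 11 is the 12th from the right.
  00011100011010
    ^
That bit is 0.

Answer: 0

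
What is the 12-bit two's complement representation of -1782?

1. Binary of +1782:  011011110110
2. Invert bits:     100100001001
3. Add 1:           100100001010

Answer: 100100001010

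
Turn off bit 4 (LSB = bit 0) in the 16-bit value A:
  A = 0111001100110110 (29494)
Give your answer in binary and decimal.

Mask = ~(1 << 4) = 1111111111101111
Bit 4 of A is 1, so AND-ing with the mask clears it to 0.
  0111001100110110
& 1111111111101111
------------------
  0111001100100110

Answer: 0111001100100110 (29478)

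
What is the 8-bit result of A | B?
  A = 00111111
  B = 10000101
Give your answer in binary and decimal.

Apply | to each column (1 where either bit is 1):
  00111111
| 10000101
----------
  10111111

Answer: 10111111 (191)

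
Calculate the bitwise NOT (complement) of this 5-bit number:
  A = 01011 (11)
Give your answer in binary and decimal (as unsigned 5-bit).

Flip each bit (0->1, 1->0):
  01011
  10100

Answer: 10100 (20)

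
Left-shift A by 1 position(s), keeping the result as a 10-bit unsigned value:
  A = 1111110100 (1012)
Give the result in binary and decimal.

Shift left by 1: drop the top 1 bit(s), append 1 zero(s) on the right.
  1111110100  ->  discard [1], keep [111110100], append 0
= 1111101000

Answer: 1111101000 (1000)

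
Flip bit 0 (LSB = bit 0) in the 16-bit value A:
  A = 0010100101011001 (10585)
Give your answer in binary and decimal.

Mask = 1 << 0 = 0000000000000001
Bit 0 of A is 1; XOR with the mask flips it to 0.
  0010100101011001
^ 0000000000000001
------------------
  0010100101011000

Answer: 0010100101011000 (10584)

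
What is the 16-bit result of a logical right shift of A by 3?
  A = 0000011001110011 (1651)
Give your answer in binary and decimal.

Logical shift right by 3: drop the bottom 3 bit(s), prepend 3 zero(s) on the left.
  0000011001110011  ->  keep [0000011001110], discard [011], prepend 000
= 0000000011001110

Answer: 0000000011001110 (206)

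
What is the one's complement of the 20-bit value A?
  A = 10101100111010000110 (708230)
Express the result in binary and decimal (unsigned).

Flip each bit (0->1, 1->0):
  10101100111010000110
  01010011000101111001

Answer: 01010011000101111001 (340345)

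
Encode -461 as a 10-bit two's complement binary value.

1. Binary of +461:  0111001101
2. Invert bits:     1000110010
3. Add 1:           1000110011

Answer: 1000110011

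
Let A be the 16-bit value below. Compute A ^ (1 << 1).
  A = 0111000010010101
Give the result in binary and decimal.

Mask = 1 << 1 = 0000000000000010
Bit 1 of A is 0; XOR with the mask flips it to 1.
  0111000010010101
^ 0000000000000010
------------------
  0111000010010111

Answer: 0111000010010111 (28823)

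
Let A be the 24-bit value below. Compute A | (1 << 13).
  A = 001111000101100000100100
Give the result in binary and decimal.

Mask = 1 << 13 = 000000000010000000000000
Bit 13 of A is 0, so OR-ing with the mask flips it to 1.
  001111000101100000100100
| 000000000010000000000000
--------------------------
  001111000111100000100100

Answer: 001111000111100000100100 (3962916)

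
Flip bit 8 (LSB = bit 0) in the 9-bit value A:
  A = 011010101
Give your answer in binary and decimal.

Mask = 1 << 8 = 100000000
Bit 8 of A is 0; XOR with the mask flips it to 1.
  011010101
^ 100000000
-----------
  111010101

Answer: 111010101 (469)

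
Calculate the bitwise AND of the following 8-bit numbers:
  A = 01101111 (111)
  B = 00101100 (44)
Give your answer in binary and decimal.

Apply & to each column (1 only where both bits are 1):
  01101111
& 00101100
----------
  00101100

Answer: 00101100 (44)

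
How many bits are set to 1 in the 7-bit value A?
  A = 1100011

1100011
1-bits at positions (from bit 0 = LSB): 0, 1, 5, 6
Count = 4

Answer: 4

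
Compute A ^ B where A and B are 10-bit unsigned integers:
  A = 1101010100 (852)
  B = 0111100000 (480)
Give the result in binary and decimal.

Apply ^ to each column (1 where bits differ):
  1101010100
^ 0111100000
------------
  1010110100

Answer: 1010110100 (692)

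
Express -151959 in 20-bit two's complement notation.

1. Binary of +151959:  00100101000110010111
2. Invert bits:     11011010111001101000
3. Add 1:           11011010111001101001

Answer: 11011010111001101001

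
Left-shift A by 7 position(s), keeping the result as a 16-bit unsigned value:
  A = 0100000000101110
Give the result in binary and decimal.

Shift left by 7: drop the top 7 bit(s), append 7 zero(s) on the right.
  0100000000101110  ->  discard [0100000], keep [000101110], append 0000000
= 0001011100000000

Answer: 0001011100000000 (5888)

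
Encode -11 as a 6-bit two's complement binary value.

1. Binary of +11:  001011
2. Invert bits:     110100
3. Add 1:           110101

Answer: 110101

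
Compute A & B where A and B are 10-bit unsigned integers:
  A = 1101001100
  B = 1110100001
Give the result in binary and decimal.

Apply & to each column (1 only where both bits are 1):
  1101001100
& 1110100001
------------
  1100000000

Answer: 1100000000 (768)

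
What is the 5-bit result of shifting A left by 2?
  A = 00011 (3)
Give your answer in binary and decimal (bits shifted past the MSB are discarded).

Shift left by 2: drop the top 2 bit(s), append 2 zero(s) on the right.
  00011  ->  discard [00], keep [011], append 00
= 01100

Answer: 01100 (12)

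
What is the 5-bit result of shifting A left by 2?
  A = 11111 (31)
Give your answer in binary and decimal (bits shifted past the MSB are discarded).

Shift left by 2: drop the top 2 bit(s), append 2 zero(s) on the right.
  11111  ->  discard [11], keep [111], append 00
= 11100

Answer: 11100 (28)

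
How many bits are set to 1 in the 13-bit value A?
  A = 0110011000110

0110011000110
1-bits at positions (from bit 0 = LSB): 1, 2, 6, 7, 10, 11
Count = 6

Answer: 6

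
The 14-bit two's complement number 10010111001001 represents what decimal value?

MSB is 1, so the value is negative. Find the magnitude:
1. Invert bits:  01101000110110
2. Add 1:        01101000110111  = 6711
3. Apply sign:   -6711

Answer: -6711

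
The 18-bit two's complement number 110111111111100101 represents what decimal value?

MSB is 1, so the value is negative. Find the magnitude:
1. Invert bits:  001000000000011010
2. Add 1:        001000000000011011  = 32795
3. Apply sign:   -32795

Answer: -32795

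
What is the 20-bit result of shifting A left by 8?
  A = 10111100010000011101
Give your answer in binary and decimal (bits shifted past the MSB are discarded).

Shift left by 8: drop the top 8 bit(s), append 8 zero(s) on the right.
  10111100010000011101  ->  discard [10111100], keep [010000011101], append 00000000
= 01000001110100000000

Answer: 01000001110100000000 (269568)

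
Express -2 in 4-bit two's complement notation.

1. Binary of +2:  0010
2. Invert bits:     1101
3. Add 1:           1110

Answer: 1110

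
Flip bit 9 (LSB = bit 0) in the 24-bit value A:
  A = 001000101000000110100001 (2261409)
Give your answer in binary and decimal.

Mask = 1 << 9 = 000000000000001000000000
Bit 9 of A is 0; XOR with the mask flips it to 1.
  001000101000000110100001
^ 000000000000001000000000
--------------------------
  001000101000001110100001

Answer: 001000101000001110100001 (2261921)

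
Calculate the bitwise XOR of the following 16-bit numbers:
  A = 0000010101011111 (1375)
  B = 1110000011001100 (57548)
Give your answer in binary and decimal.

Apply ^ to each column (1 where bits differ):
  0000010101011111
^ 1110000011001100
------------------
  1110010110010011

Answer: 1110010110010011 (58771)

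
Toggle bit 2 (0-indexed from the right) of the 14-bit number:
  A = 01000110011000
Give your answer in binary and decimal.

Mask = 1 << 2 = 00000000000100
Bit 2 of A is 0; XOR with the mask flips it to 1.
  01000110011000
^ 00000000000100
----------------
  01000110011100

Answer: 01000110011100 (4508)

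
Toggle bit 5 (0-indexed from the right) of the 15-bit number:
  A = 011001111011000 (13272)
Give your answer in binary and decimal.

Mask = 1 << 5 = 000000000100000
Bit 5 of A is 0; XOR with the mask flips it to 1.
  011001111011000
^ 000000000100000
-----------------
  011001111111000

Answer: 011001111111000 (13304)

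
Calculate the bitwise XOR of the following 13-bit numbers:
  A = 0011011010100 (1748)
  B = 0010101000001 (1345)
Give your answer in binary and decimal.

Apply ^ to each column (1 where bits differ):
  0011011010100
^ 0010101000001
---------------
  0001110010101

Answer: 0001110010101 (917)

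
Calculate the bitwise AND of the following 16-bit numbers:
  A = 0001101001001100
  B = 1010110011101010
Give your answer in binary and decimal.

Apply & to each column (1 only where both bits are 1):
  0001101001001100
& 1010110011101010
------------------
  0000100001001000

Answer: 0000100001001000 (2120)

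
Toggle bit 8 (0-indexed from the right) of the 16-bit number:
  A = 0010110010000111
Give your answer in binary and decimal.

Mask = 1 << 8 = 0000000100000000
Bit 8 of A is 0; XOR with the mask flips it to 1.
  0010110010000111
^ 0000000100000000
------------------
  0010110110000111

Answer: 0010110110000111 (11655)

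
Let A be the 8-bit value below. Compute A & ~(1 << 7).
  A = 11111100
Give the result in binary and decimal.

Mask = ~(1 << 7) = 01111111
Bit 7 of A is 1, so AND-ing with the mask clears it to 0.
  11111100
& 01111111
----------
  01111100

Answer: 01111100 (124)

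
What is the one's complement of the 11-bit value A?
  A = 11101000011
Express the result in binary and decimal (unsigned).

Flip each bit (0->1, 1->0):
  11101000011
  00010111100

Answer: 00010111100 (188)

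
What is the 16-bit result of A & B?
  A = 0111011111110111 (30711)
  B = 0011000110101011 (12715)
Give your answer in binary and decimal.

Apply & to each column (1 only where both bits are 1):
  0111011111110111
& 0011000110101011
------------------
  0011000110100011

Answer: 0011000110100011 (12707)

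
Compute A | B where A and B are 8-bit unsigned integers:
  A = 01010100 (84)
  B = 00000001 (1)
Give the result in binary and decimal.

Apply | to each column (1 where either bit is 1):
  01010100
| 00000001
----------
  01010101

Answer: 01010101 (85)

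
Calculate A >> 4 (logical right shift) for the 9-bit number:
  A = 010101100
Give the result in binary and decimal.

Logical shift right by 4: drop the bottom 4 bit(s), prepend 4 zero(s) on the left.
  010101100  ->  keep [01010], discard [1100], prepend 0000
= 000001010

Answer: 000001010 (10)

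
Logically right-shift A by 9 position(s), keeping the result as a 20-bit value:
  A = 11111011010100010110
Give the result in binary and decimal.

Logical shift right by 9: drop the bottom 9 bit(s), prepend 9 zero(s) on the left.
  11111011010100010110  ->  keep [11111011010], discard [100010110], prepend 000000000
= 00000000011111011010

Answer: 00000000011111011010 (2010)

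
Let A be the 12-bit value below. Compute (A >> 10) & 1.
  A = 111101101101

Bit 10 is the 11th from the right.
  111101101101
   ^
That bit is 1.

Answer: 1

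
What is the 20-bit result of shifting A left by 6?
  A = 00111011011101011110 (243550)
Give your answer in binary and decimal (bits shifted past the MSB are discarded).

Shift left by 6: drop the top 6 bit(s), append 6 zero(s) on the right.
  00111011011101011110  ->  discard [001110], keep [11011101011110], append 000000
= 11011101011110000000

Answer: 11011101011110000000 (907136)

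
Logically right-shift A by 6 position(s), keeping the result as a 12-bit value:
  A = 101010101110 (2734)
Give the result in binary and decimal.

Logical shift right by 6: drop the bottom 6 bit(s), prepend 6 zero(s) on the left.
  101010101110  ->  keep [101010], discard [101110], prepend 000000
= 000000101010

Answer: 000000101010 (42)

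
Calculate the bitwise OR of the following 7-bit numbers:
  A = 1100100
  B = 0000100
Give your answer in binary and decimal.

Apply | to each column (1 where either bit is 1):
  1100100
| 0000100
---------
  1100100

Answer: 1100100 (100)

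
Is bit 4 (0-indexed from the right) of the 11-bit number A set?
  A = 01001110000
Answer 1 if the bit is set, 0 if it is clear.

Bit 4 is the 5th from the right.
  01001110000
        ^
That bit is 1.

Answer: 1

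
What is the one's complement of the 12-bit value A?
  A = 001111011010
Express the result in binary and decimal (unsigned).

Flip each bit (0->1, 1->0):
  001111011010
  110000100101

Answer: 110000100101 (3109)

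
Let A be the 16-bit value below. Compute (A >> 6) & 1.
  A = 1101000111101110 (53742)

Bit 6 is the 7th from the right.
  1101000111101110
           ^
That bit is 1.

Answer: 1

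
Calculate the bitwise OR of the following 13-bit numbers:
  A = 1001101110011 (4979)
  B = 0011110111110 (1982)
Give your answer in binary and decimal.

Apply | to each column (1 where either bit is 1):
  1001101110011
| 0011110111110
---------------
  1011111111111

Answer: 1011111111111 (6143)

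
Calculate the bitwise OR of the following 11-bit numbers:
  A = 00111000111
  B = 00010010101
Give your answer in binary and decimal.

Apply | to each column (1 where either bit is 1):
  00111000111
| 00010010101
-------------
  00111010111

Answer: 00111010111 (471)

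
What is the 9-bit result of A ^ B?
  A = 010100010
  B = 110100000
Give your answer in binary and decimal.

Apply ^ to each column (1 where bits differ):
  010100010
^ 110100000
-----------
  100000010

Answer: 100000010 (258)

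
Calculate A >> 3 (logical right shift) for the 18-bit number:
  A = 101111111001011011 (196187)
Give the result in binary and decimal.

Logical shift right by 3: drop the bottom 3 bit(s), prepend 3 zero(s) on the left.
  101111111001011011  ->  keep [101111111001011], discard [011], prepend 000
= 000101111111001011

Answer: 000101111111001011 (24523)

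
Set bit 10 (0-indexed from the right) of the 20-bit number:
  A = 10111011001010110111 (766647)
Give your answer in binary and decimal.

Mask = 1 << 10 = 00000000010000000000
Bit 10 of A is 0, so OR-ing with the mask flips it to 1.
  10111011001010110111
| 00000000010000000000
----------------------
  10111011011010110111

Answer: 10111011011010110111 (767671)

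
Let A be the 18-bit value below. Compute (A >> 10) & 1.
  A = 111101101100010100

Bit 10 is the 11th from the right.
  111101101100010100
         ^
That bit is 0.

Answer: 0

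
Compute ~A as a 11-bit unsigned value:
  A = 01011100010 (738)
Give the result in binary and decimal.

Flip each bit (0->1, 1->0):
  01011100010
  10100011101

Answer: 10100011101 (1309)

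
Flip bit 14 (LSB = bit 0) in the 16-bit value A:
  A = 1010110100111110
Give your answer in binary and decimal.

Mask = 1 << 14 = 0100000000000000
Bit 14 of A is 0; XOR with the mask flips it to 1.
  1010110100111110
^ 0100000000000000
------------------
  1110110100111110

Answer: 1110110100111110 (60734)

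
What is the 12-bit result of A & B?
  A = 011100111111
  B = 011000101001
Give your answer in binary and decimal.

Apply & to each column (1 only where both bits are 1):
  011100111111
& 011000101001
--------------
  011000101001

Answer: 011000101001 (1577)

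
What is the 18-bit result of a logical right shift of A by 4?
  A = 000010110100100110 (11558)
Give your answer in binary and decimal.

Logical shift right by 4: drop the bottom 4 bit(s), prepend 4 zero(s) on the left.
  000010110100100110  ->  keep [00001011010010], discard [0110], prepend 0000
= 000000001011010010

Answer: 000000001011010010 (722)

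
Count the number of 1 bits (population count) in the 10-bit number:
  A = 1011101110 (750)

1011101110
1-bits at positions (from bit 0 = LSB): 1, 2, 3, 5, 6, 7, 9
Count = 7

Answer: 7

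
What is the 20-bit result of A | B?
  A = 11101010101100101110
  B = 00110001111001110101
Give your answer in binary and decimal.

Apply | to each column (1 where either bit is 1):
  11101010101100101110
| 00110001111001110101
----------------------
  11111011111101111111

Answer: 11111011111101111111 (1032063)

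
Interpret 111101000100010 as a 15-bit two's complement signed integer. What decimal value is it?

MSB is 1, so the value is negative. Find the magnitude:
1. Invert bits:  000010111011101
2. Add 1:        000010111011110  = 1502
3. Apply sign:   -1502

Answer: -1502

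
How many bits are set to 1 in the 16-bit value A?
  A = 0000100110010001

0000100110010001
1-bits at positions (from bit 0 = LSB): 0, 4, 7, 8, 11
Count = 5

Answer: 5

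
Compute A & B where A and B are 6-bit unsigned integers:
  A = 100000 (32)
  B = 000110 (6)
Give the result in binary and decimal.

Apply & to each column (1 only where both bits are 1):
  100000
& 000110
--------
  000000

Answer: 000000 (0)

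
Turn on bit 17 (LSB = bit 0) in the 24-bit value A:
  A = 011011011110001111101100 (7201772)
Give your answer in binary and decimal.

Mask = 1 << 17 = 000000100000000000000000
Bit 17 of A is 0, so OR-ing with the mask flips it to 1.
  011011011110001111101100
| 000000100000000000000000
--------------------------
  011011111110001111101100

Answer: 011011111110001111101100 (7332844)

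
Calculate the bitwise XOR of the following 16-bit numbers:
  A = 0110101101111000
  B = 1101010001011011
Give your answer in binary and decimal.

Apply ^ to each column (1 where bits differ):
  0110101101111000
^ 1101010001011011
------------------
  1011111100100011

Answer: 1011111100100011 (48931)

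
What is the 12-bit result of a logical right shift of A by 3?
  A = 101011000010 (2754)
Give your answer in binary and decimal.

Logical shift right by 3: drop the bottom 3 bit(s), prepend 3 zero(s) on the left.
  101011000010  ->  keep [101011000], discard [010], prepend 000
= 000101011000

Answer: 000101011000 (344)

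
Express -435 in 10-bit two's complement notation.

1. Binary of +435:  0110110011
2. Invert bits:     1001001100
3. Add 1:           1001001101

Answer: 1001001101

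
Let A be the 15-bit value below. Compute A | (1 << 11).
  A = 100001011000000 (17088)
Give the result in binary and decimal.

Mask = 1 << 11 = 000100000000000
Bit 11 of A is 0, so OR-ing with the mask flips it to 1.
  100001011000000
| 000100000000000
-----------------
  100101011000000

Answer: 100101011000000 (19136)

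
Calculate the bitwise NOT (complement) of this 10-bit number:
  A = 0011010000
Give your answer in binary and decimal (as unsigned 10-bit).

Flip each bit (0->1, 1->0):
  0011010000
  1100101111

Answer: 1100101111 (815)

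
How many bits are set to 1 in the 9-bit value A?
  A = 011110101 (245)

011110101
1-bits at positions (from bit 0 = LSB): 0, 2, 4, 5, 6, 7
Count = 6

Answer: 6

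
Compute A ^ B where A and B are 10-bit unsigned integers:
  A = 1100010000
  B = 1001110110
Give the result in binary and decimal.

Apply ^ to each column (1 where bits differ):
  1100010000
^ 1001110110
------------
  0101100110

Answer: 0101100110 (358)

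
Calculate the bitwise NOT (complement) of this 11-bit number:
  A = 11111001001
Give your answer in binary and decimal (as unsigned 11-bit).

Flip each bit (0->1, 1->0):
  11111001001
  00000110110

Answer: 00000110110 (54)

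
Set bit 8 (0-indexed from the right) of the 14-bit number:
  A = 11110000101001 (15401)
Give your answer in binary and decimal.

Mask = 1 << 8 = 00000100000000
Bit 8 of A is 0, so OR-ing with the mask flips it to 1.
  11110000101001
| 00000100000000
----------------
  11110100101001

Answer: 11110100101001 (15657)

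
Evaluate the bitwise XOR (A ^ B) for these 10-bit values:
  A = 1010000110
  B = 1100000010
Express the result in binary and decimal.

Apply ^ to each column (1 where bits differ):
  1010000110
^ 1100000010
------------
  0110000100

Answer: 0110000100 (388)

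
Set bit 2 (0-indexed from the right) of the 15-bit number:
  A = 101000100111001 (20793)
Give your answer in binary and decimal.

Mask = 1 << 2 = 000000000000100
Bit 2 of A is 0, so OR-ing with the mask flips it to 1.
  101000100111001
| 000000000000100
-----------------
  101000100111101

Answer: 101000100111101 (20797)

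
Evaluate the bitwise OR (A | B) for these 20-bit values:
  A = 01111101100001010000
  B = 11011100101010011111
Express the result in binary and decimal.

Apply | to each column (1 where either bit is 1):
  01111101100001010000
| 11011100101010011111
----------------------
  11111101101011011111

Answer: 11111101101011011111 (1039071)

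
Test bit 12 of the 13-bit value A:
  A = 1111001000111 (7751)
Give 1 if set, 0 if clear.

Bit 12 is the 13th from the right.
  1111001000111
  ^
That bit is 1.

Answer: 1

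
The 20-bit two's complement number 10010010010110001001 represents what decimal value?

MSB is 1, so the value is negative. Find the magnitude:
1. Invert bits:  01101101101001110110
2. Add 1:        01101101101001110111  = 449143
3. Apply sign:   -449143

Answer: -449143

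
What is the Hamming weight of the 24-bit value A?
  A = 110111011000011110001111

110111011000011110001111
1-bits at positions (from bit 0 = LSB): 0, 1, 2, 3, 7, 8, 9, 10, 15, 16, 18, 19, 20, 22, 23
Count = 15

Answer: 15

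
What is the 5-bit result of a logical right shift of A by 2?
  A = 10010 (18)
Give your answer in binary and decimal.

Logical shift right by 2: drop the bottom 2 bit(s), prepend 2 zero(s) on the left.
  10010  ->  keep [100], discard [10], prepend 00
= 00100

Answer: 00100 (4)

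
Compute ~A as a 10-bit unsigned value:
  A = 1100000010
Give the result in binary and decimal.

Flip each bit (0->1, 1->0):
  1100000010
  0011111101

Answer: 0011111101 (253)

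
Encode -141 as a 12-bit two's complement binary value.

1. Binary of +141:  000010001101
2. Invert bits:     111101110010
3. Add 1:           111101110011

Answer: 111101110011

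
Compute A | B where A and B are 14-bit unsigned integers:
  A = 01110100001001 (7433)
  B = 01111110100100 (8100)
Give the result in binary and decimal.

Apply | to each column (1 where either bit is 1):
  01110100001001
| 01111110100100
----------------
  01111110101101

Answer: 01111110101101 (8109)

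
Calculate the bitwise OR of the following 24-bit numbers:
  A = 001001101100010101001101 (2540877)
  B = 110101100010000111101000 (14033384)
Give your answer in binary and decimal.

Apply | to each column (1 where either bit is 1):
  001001101100010101001101
| 110101100010000111101000
--------------------------
  111101101110010111101101

Answer: 111101101110010111101101 (16180717)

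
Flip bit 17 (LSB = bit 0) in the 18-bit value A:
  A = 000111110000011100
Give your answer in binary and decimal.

Mask = 1 << 17 = 100000000000000000
Bit 17 of A is 0; XOR with the mask flips it to 1.
  000111110000011100
^ 100000000000000000
--------------------
  100111110000011100

Answer: 100111110000011100 (162844)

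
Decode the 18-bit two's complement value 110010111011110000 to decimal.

MSB is 1, so the value is negative. Find the magnitude:
1. Invert bits:  001101000100001111
2. Add 1:        001101000100010000  = 53520
3. Apply sign:   -53520

Answer: -53520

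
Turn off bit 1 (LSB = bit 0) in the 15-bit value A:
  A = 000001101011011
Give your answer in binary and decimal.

Mask = ~(1 << 1) = 111111111111101
Bit 1 of A is 1, so AND-ing with the mask clears it to 0.
  000001101011011
& 111111111111101
-----------------
  000001101011001

Answer: 000001101011001 (857)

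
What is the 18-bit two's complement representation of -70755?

1. Binary of +70755:  010001010001100011
2. Invert bits:     101110101110011100
3. Add 1:           101110101110011101

Answer: 101110101110011101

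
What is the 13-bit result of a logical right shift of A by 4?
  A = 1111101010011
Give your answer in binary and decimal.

Logical shift right by 4: drop the bottom 4 bit(s), prepend 4 zero(s) on the left.
  1111101010011  ->  keep [111110101], discard [0011], prepend 0000
= 0000111110101

Answer: 0000111110101 (501)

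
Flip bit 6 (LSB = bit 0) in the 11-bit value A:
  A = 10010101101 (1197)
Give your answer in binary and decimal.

Mask = 1 << 6 = 00001000000
Bit 6 of A is 0; XOR with the mask flips it to 1.
  10010101101
^ 00001000000
-------------
  10011101101

Answer: 10011101101 (1261)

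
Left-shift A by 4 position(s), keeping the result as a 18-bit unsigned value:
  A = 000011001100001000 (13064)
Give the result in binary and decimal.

Shift left by 4: drop the top 4 bit(s), append 4 zero(s) on the right.
  000011001100001000  ->  discard [0000], keep [11001100001000], append 0000
= 110011000010000000

Answer: 110011000010000000 (209024)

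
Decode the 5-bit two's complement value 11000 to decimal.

MSB is 1, so the value is negative. Find the magnitude:
1. Invert bits:  00111
2. Add 1:        01000  = 8
3. Apply sign:   -8

Answer: -8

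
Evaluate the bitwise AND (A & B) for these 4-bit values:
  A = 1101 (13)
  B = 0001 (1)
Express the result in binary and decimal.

Apply & to each column (1 only where both bits are 1):
  1101
& 0001
------
  0001

Answer: 0001 (1)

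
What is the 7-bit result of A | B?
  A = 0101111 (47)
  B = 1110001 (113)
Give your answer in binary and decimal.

Apply | to each column (1 where either bit is 1):
  0101111
| 1110001
---------
  1111111

Answer: 1111111 (127)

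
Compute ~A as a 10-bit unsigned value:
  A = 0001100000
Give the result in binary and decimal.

Flip each bit (0->1, 1->0):
  0001100000
  1110011111

Answer: 1110011111 (927)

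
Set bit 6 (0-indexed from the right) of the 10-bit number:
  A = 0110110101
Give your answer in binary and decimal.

Mask = 1 << 6 = 0001000000
Bit 6 of A is 0, so OR-ing with the mask flips it to 1.
  0110110101
| 0001000000
------------
  0111110101

Answer: 0111110101 (501)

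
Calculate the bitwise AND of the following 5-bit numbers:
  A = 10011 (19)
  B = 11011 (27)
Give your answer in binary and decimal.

Apply & to each column (1 only where both bits are 1):
  10011
& 11011
-------
  10011

Answer: 10011 (19)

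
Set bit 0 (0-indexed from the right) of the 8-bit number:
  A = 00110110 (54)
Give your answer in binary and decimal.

Mask = 1 << 0 = 00000001
Bit 0 of A is 0, so OR-ing with the mask flips it to 1.
  00110110
| 00000001
----------
  00110111

Answer: 00110111 (55)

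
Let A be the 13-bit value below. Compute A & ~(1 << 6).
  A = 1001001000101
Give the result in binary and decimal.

Mask = ~(1 << 6) = 1111110111111
Bit 6 of A is 1, so AND-ing with the mask clears it to 0.
  1001001000101
& 1111110111111
---------------
  1001000000101

Answer: 1001000000101 (4613)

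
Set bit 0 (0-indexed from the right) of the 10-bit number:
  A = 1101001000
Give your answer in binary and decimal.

Mask = 1 << 0 = 0000000001
Bit 0 of A is 0, so OR-ing with the mask flips it to 1.
  1101001000
| 0000000001
------------
  1101001001

Answer: 1101001001 (841)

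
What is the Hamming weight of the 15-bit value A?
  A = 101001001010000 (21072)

101001001010000
1-bits at positions (from bit 0 = LSB): 4, 6, 9, 12, 14
Count = 5

Answer: 5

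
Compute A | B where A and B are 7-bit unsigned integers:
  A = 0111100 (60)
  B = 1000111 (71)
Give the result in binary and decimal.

Apply | to each column (1 where either bit is 1):
  0111100
| 1000111
---------
  1111111

Answer: 1111111 (127)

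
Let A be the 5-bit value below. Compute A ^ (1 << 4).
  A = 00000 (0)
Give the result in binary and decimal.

Mask = 1 << 4 = 10000
Bit 4 of A is 0; XOR with the mask flips it to 1.
  00000
^ 10000
-------
  10000

Answer: 10000 (16)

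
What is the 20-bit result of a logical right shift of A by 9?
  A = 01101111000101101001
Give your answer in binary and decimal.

Logical shift right by 9: drop the bottom 9 bit(s), prepend 9 zero(s) on the left.
  01101111000101101001  ->  keep [01101111000], discard [101101001], prepend 000000000
= 00000000001101111000

Answer: 00000000001101111000 (888)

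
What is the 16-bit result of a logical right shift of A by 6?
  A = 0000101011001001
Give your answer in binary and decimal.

Logical shift right by 6: drop the bottom 6 bit(s), prepend 6 zero(s) on the left.
  0000101011001001  ->  keep [0000101011], discard [001001], prepend 000000
= 0000000000101011

Answer: 0000000000101011 (43)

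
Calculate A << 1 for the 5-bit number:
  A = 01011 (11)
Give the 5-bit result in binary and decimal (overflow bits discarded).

Shift left by 1: drop the top 1 bit(s), append 1 zero(s) on the right.
  01011  ->  discard [0], keep [1011], append 0
= 10110

Answer: 10110 (22)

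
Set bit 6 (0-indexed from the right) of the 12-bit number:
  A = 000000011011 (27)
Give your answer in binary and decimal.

Mask = 1 << 6 = 000001000000
Bit 6 of A is 0, so OR-ing with the mask flips it to 1.
  000000011011
| 000001000000
--------------
  000001011011

Answer: 000001011011 (91)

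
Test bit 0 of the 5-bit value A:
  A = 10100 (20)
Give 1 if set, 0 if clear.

Bit 0 is the 1st from the right.
  10100
      ^
That bit is 0.

Answer: 0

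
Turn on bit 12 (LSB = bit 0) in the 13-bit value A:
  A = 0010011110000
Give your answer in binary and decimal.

Mask = 1 << 12 = 1000000000000
Bit 12 of A is 0, so OR-ing with the mask flips it to 1.
  0010011110000
| 1000000000000
---------------
  1010011110000

Answer: 1010011110000 (5360)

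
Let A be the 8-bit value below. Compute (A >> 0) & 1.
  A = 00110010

Bit 0 is the 1st from the right.
  00110010
         ^
That bit is 0.

Answer: 0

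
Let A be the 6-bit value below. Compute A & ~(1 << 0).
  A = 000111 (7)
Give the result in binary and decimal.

Mask = ~(1 << 0) = 111110
Bit 0 of A is 1, so AND-ing with the mask clears it to 0.
  000111
& 111110
--------
  000110

Answer: 000110 (6)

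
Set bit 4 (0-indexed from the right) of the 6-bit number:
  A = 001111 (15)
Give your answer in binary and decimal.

Mask = 1 << 4 = 010000
Bit 4 of A is 0, so OR-ing with the mask flips it to 1.
  001111
| 010000
--------
  011111

Answer: 011111 (31)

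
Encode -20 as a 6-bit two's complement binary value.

1. Binary of +20:  010100
2. Invert bits:     101011
3. Add 1:           101100

Answer: 101100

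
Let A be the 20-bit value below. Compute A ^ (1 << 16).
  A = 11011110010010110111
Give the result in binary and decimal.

Mask = 1 << 16 = 00010000000000000000
Bit 16 of A is 1; XOR with the mask flips it to 0.
  11011110010010110111
^ 00010000000000000000
----------------------
  11001110010010110111

Answer: 11001110010010110111 (844983)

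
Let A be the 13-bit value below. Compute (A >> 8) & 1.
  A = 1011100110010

Bit 8 is the 9th from the right.
  1011100110010
      ^
That bit is 1.

Answer: 1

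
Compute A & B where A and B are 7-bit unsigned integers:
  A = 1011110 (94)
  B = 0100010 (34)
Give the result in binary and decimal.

Apply & to each column (1 only where both bits are 1):
  1011110
& 0100010
---------
  0000010

Answer: 0000010 (2)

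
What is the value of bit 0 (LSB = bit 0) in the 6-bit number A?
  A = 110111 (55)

Bit 0 is the 1st from the right.
  110111
       ^
That bit is 1.

Answer: 1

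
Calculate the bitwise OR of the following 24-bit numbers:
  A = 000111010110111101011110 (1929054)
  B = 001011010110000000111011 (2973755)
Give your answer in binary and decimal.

Apply | to each column (1 where either bit is 1):
  000111010110111101011110
| 001011010110000000111011
--------------------------
  001111010110111101111111

Answer: 001111010110111101111111 (4026239)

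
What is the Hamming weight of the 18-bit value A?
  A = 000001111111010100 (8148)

000001111111010100
1-bits at positions (from bit 0 = LSB): 2, 4, 6, 7, 8, 9, 10, 11, 12
Count = 9

Answer: 9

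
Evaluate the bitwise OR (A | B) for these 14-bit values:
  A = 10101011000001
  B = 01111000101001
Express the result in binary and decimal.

Apply | to each column (1 where either bit is 1):
  10101011000001
| 01111000101001
----------------
  11111011101001

Answer: 11111011101001 (16105)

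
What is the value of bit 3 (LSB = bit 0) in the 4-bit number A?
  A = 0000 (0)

Bit 3 is the 4th from the right.
  0000
  ^
That bit is 0.

Answer: 0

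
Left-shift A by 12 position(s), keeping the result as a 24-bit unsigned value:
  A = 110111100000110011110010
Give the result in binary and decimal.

Shift left by 12: drop the top 12 bit(s), append 12 zero(s) on the right.
  110111100000110011110010  ->  discard [110111100000], keep [110011110010], append 000000000000
= 110011110010000000000000

Answer: 110011110010000000000000 (13574144)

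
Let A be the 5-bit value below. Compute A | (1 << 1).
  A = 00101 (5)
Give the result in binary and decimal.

Mask = 1 << 1 = 00010
Bit 1 of A is 0, so OR-ing with the mask flips it to 1.
  00101
| 00010
-------
  00111

Answer: 00111 (7)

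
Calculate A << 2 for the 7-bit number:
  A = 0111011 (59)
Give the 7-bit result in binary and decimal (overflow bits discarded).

Shift left by 2: drop the top 2 bit(s), append 2 zero(s) on the right.
  0111011  ->  discard [01], keep [11011], append 00
= 1101100

Answer: 1101100 (108)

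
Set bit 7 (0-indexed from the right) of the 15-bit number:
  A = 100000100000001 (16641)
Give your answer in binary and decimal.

Mask = 1 << 7 = 000000010000000
Bit 7 of A is 0, so OR-ing with the mask flips it to 1.
  100000100000001
| 000000010000000
-----------------
  100000110000001

Answer: 100000110000001 (16769)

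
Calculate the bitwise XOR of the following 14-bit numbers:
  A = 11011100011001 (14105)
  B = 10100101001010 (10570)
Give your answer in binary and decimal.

Apply ^ to each column (1 where bits differ):
  11011100011001
^ 10100101001010
----------------
  01111001010011

Answer: 01111001010011 (7763)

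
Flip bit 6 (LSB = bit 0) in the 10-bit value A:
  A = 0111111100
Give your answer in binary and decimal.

Mask = 1 << 6 = 0001000000
Bit 6 of A is 1; XOR with the mask flips it to 0.
  0111111100
^ 0001000000
------------
  0110111100

Answer: 0110111100 (444)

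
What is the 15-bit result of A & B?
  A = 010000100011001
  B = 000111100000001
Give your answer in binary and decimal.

Apply & to each column (1 only where both bits are 1):
  010000100011001
& 000111100000001
-----------------
  000000100000001

Answer: 000000100000001 (257)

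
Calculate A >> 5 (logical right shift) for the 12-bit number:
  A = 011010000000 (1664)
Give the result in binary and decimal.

Logical shift right by 5: drop the bottom 5 bit(s), prepend 5 zero(s) on the left.
  011010000000  ->  keep [0110100], discard [00000], prepend 00000
= 000000110100

Answer: 000000110100 (52)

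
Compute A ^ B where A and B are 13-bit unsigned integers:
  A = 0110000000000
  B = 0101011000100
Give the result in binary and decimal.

Apply ^ to each column (1 where bits differ):
  0110000000000
^ 0101011000100
---------------
  0011011000100

Answer: 0011011000100 (1732)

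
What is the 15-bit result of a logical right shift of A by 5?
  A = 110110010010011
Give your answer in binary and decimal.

Logical shift right by 5: drop the bottom 5 bit(s), prepend 5 zero(s) on the left.
  110110010010011  ->  keep [1101100100], discard [10011], prepend 00000
= 000001101100100

Answer: 000001101100100 (868)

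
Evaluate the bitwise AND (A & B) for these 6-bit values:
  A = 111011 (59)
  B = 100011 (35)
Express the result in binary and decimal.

Apply & to each column (1 only where both bits are 1):
  111011
& 100011
--------
  100011

Answer: 100011 (35)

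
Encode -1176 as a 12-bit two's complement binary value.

1. Binary of +1176:  010010011000
2. Invert bits:     101101100111
3. Add 1:           101101101000

Answer: 101101101000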